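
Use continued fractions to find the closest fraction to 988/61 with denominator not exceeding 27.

81/5

Expand x = 988/61 as a continued fraction with the Euclidean algorithm:
  988 = 16*61 + 12, so a_0 = 16.
  61 = 5*12 + 1, so a_1 = 5.
  12 = 12*1 + 0, so a_2 = 12.
so x = [16; 5, 12].
Convergents (p_i = a_i*p_{i-1} + p_{i-2}, q_i = a_i*q_{i-1} + q_{i-2} with p_{-2}=0, p_{-1}=1, q_{-2}=1, q_{-1}=0), until the denominator exceeds 27:
  i=0: a_0=16, p_0 = 16*1 + 0 = 16, q_0 = 16*0 + 1 = 1.
  i=1: a_1=5, p_1 = 5*16 + 1 = 81, q_1 = 5*1 + 0 = 5.
  i=2: a_2=12, p_2 = 12*81 + 16 = 988, q_2 = 12*5 + 1 = 61.
q_2 = 61 > 27, so the last convergent with denominator <= 27 is p_1/q_1 = 81/5.
The closest fraction with denominator <= 27 is either p_1/q_1 or the intermediate fraction (k*p_1 + p_0)/(k*q_1 + q_0) with the largest k >= 1 whose denominator stays <= 27; these approach x as k grows, and every other convergent or intermediate fraction in range is farther away.
Largest k: floor((27 - q_0)/q_1) = floor((27 - 1)/5) = 5.
That gives (5*81 + 16)/(5*5 + 1) = 421/26.
Compare the errors: |x - 81/5| = |988*5 - 81*61|/(61*5) = 1/305, and |x - 421/26| = |988*26 - 421*61|/(61*26) = 7/1586.
Cross-multiplying, 1*1586 = 1586 < 2135 = 7*305, so 1/305 is smaller: the convergent 81/5 is closer to x than 421/26.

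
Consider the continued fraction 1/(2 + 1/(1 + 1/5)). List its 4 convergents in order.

0/1, 1/2, 1/3, 6/17

Using the convergent recurrence p_i = a_i*p_{i-1} + p_{i-2}, q_i = a_i*q_{i-1} + q_{i-2} with p_{-2}=0, p_{-1}=1, q_{-2}=1, q_{-1}=0:
  i=0: a_0=0, p_0 = 0*1 + 0 = 0, q_0 = 0*0 + 1 = 1.
  i=1: a_1=2, p_1 = 2*0 + 1 = 1, q_1 = 2*1 + 0 = 2.
  i=2: a_2=1, p_2 = 1*1 + 0 = 1, q_2 = 1*2 + 1 = 3.
  i=3: a_3=5, p_3 = 5*1 + 1 = 6, q_3 = 5*3 + 2 = 17.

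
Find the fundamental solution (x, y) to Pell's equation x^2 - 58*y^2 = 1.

(x, y) = (19603, 2574)

First expand sqrt(58) as a continued fraction. With x_i = (sqrt(58) + m_i)/d_i and (m_0, d_0) = (0, 1): a_0 = floor(sqrt(58)) = 7, since 7^2 = 49 <= 58 < 64 = 8^2.
Iterate m_{i+1} = d_i*a_i - m_i, d_{i+1} = (58 - m_{i+1}^2)/d_i, a_{i+1} = floor((a_0 + m_{i+1})/d_{i+1}):
  m_1 = 1*7 - 0 = 7, d_1 = (58 - 7^2)/1 = 9/1 = 9, a_1 = floor((7 + 7)/9) = 1.
  m_2 = 9*1 - 7 = 2, d_2 = (58 - 2^2)/9 = 54/9 = 6, a_2 = floor((7 + 2)/6) = 1.
  m_3 = 6*1 - 2 = 4, d_3 = (58 - 4^2)/6 = 42/6 = 7, a_3 = floor((7 + 4)/7) = 1.
  m_4 = 7*1 - 4 = 3, d_4 = (58 - 3^2)/7 = 49/7 = 7, a_4 = floor((7 + 3)/7) = 1.
  m_5 = 7*1 - 3 = 4, d_5 = (58 - 4^2)/7 = 42/7 = 6, a_5 = floor((7 + 4)/6) = 1.
  m_6 = 6*1 - 4 = 2, d_6 = (58 - 2^2)/6 = 54/6 = 9, a_6 = floor((7 + 2)/9) = 1.
  m_7 = 9*1 - 2 = 7, d_7 = (58 - 7^2)/9 = 9/9 = 1, a_7 = floor((7 + 7)/1) = 14.
  m_8 = 1*14 - 7 = 7, d_8 = (58 - 7^2)/1 = 9/1 = 9: (m_8, d_8) = (m_1, d_1) = (7, 9), so from here the quotients repeat a_1, ..., a_7; the period length is 7.
So sqrt(58) = [7; (1, 1, 1, 1, 1, 1, 14)] with period length k = 7.
k is odd, so (p_{k-1}, q_{k-1}) only solves x^2 - 58y^2 = -1 and the fundamental solution of x^2 - 58y^2 = 1 is (p_{2k-1}, q_{2k-1}) = (p_13, q_13); compute convergents through index 13, running through the period twice.
Convergents (p_i = a_i*p_{i-1} + p_{i-2}, q_i = a_i*q_{i-1} + q_{i-2} with p_{-2}=0, p_{-1}=1, q_{-2}=1, q_{-1}=0):
  i=0: a_0=7, p_0 = 7*1 + 0 = 7, q_0 = 7*0 + 1 = 1.
  i=1: a_1=1, p_1 = 1*7 + 1 = 8, q_1 = 1*1 + 0 = 1.
  i=2: a_2=1, p_2 = 1*8 + 7 = 15, q_2 = 1*1 + 1 = 2.
  i=3: a_3=1, p_3 = 1*15 + 8 = 23, q_3 = 1*2 + 1 = 3.
  i=4: a_4=1, p_4 = 1*23 + 15 = 38, q_4 = 1*3 + 2 = 5.
  i=5: a_5=1, p_5 = 1*38 + 23 = 61, q_5 = 1*5 + 3 = 8.
  i=6: a_6=1, p_6 = 1*61 + 38 = 99, q_6 = 1*8 + 5 = 13.
  i=7: a_7=14, p_7 = 14*99 + 61 = 1447, q_7 = 14*13 + 8 = 190.
  i=8: a_8=1, p_8 = 1*1447 + 99 = 1546, q_8 = 1*190 + 13 = 203.
  i=9: a_9=1, p_9 = 1*1546 + 1447 = 2993, q_9 = 1*203 + 190 = 393.
  i=10: a_10=1, p_10 = 1*2993 + 1546 = 4539, q_10 = 1*393 + 203 = 596.
  i=11: a_11=1, p_11 = 1*4539 + 2993 = 7532, q_11 = 1*596 + 393 = 989.
  i=12: a_12=1, p_12 = 1*7532 + 4539 = 12071, q_12 = 1*989 + 596 = 1585.
  i=13: a_13=1, p_13 = 1*12071 + 7532 = 19603, q_13 = 1*1585 + 989 = 2574.
Indeed p_6^2 - 58*q_6^2 = 9801 - 9802 = -1, not +1.
Check: 19603^2 - 58*2574^2 = 384277609 - 384277608 = 1, so (x, y) = (19603, 2574) solves the equation, and by the theorem it is the least positive solution.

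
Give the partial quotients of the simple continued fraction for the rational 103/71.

[1; 2, 4, 1, 1, 3]

Run the Euclidean algorithm on 103 and 71; the successive quotients are the partial quotients a_0, a_1, ... (each step inverts the fractional part left over by the previous one):
  103 = 1*71 + 32, so a_0 = 1.
  71 = 2*32 + 7, so a_1 = 2.
  32 = 4*7 + 4, so a_2 = 4.
  7 = 1*4 + 3, so a_3 = 1.
  4 = 1*3 + 1, so a_4 = 1.
  3 = 3*1 + 0, so a_5 = 3.
The remainder reaches 0 after 6 divisions, so the expansion has 6 partial quotients, read off in order.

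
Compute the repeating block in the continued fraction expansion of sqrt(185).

Write x_i = (sqrt(185) + m_i)/d_i with (m_0, d_0) = (0, 1). a_0 = floor(sqrt(185)) = 13, since 13^2 = 169 <= 185 < 196 = 14^2.
Iterate m_{i+1} = d_i*a_i - m_i, d_{i+1} = (185 - m_{i+1}^2)/d_i, a_{i+1} = floor((a_0 + m_{i+1})/d_{i+1}):
  m_1 = 1*13 - 0 = 13, d_1 = (185 - 13^2)/1 = 16/1 = 16, a_1 = floor((13 + 13)/16) = 1.
  m_2 = 16*1 - 13 = 3, d_2 = (185 - 3^2)/16 = 176/16 = 11, a_2 = floor((13 + 3)/11) = 1.
  m_3 = 11*1 - 3 = 8, d_3 = (185 - 8^2)/11 = 121/11 = 11, a_3 = floor((13 + 8)/11) = 1.
  m_4 = 11*1 - 8 = 3, d_4 = (185 - 3^2)/11 = 176/11 = 16, a_4 = floor((13 + 3)/16) = 1.
  m_5 = 16*1 - 3 = 13, d_5 = (185 - 13^2)/16 = 16/16 = 1, a_5 = floor((13 + 13)/1) = 26.
  m_6 = 1*26 - 13 = 13, d_6 = (185 - 13^2)/1 = 16/1 = 16: (m_6, d_6) = (m_1, d_1) = (13, 16), so from here the quotients repeat a_1, ..., a_5; the period length is 5.
Hence the expansion of sqrt(185) is a_0 = 13 followed by the repeating block 1, 1, 1, 1, 26 (period 5).

[13; (1, 1, 1, 1, 26)]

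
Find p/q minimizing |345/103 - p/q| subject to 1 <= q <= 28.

67/20

Expand x = 345/103 as a continued fraction with the Euclidean algorithm:
  345 = 3*103 + 36, so a_0 = 3.
  103 = 2*36 + 31, so a_1 = 2.
  36 = 1*31 + 5, so a_2 = 1.
  31 = 6*5 + 1, so a_3 = 6.
  5 = 5*1 + 0, so a_4 = 5.
so x = [3; 2, 1, 6, 5].
Convergents (p_i = a_i*p_{i-1} + p_{i-2}, q_i = a_i*q_{i-1} + q_{i-2} with p_{-2}=0, p_{-1}=1, q_{-2}=1, q_{-1}=0), until the denominator exceeds 28:
  i=0: a_0=3, p_0 = 3*1 + 0 = 3, q_0 = 3*0 + 1 = 1.
  i=1: a_1=2, p_1 = 2*3 + 1 = 7, q_1 = 2*1 + 0 = 2.
  i=2: a_2=1, p_2 = 1*7 + 3 = 10, q_2 = 1*2 + 1 = 3.
  i=3: a_3=6, p_3 = 6*10 + 7 = 67, q_3 = 6*3 + 2 = 20.
  i=4: a_4=5, p_4 = 5*67 + 10 = 345, q_4 = 5*20 + 3 = 103.
q_4 = 103 > 28, so the last convergent with denominator <= 28 is p_3/q_3 = 67/20.
The closest fraction with denominator <= 28 is either p_3/q_3 or the intermediate fraction (k*p_3 + p_2)/(k*q_3 + q_2) with the largest k >= 1 whose denominator stays <= 28; these approach x as k grows, and every other convergent or intermediate fraction in range is farther away.
Largest k: floor((28 - q_2)/q_3) = floor((28 - 3)/20) = 1.
That gives (1*67 + 10)/(1*20 + 3) = 77/23.
Compare the errors: |x - 67/20| = |345*20 - 67*103|/(103*20) = 1/2060, and |x - 77/23| = |345*23 - 77*103|/(103*23) = 4/2369.
Cross-multiplying, 1*2369 = 2369 < 8240 = 4*2060, so 1/2060 is smaller: the convergent 67/20 is closer to x than 77/23.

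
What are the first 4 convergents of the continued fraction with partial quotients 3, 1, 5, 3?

Using the convergent recurrence p_i = a_i*p_{i-1} + p_{i-2}, q_i = a_i*q_{i-1} + q_{i-2} with p_{-2}=0, p_{-1}=1, q_{-2}=1, q_{-1}=0:
  i=0: a_0=3, p_0 = 3*1 + 0 = 3, q_0 = 3*0 + 1 = 1.
  i=1: a_1=1, p_1 = 1*3 + 1 = 4, q_1 = 1*1 + 0 = 1.
  i=2: a_2=5, p_2 = 5*4 + 3 = 23, q_2 = 5*1 + 1 = 6.
  i=3: a_3=3, p_3 = 3*23 + 4 = 73, q_3 = 3*6 + 1 = 19.

3/1, 4/1, 23/6, 73/19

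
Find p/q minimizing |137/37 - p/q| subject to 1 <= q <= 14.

37/10

Expand x = 137/37 as a continued fraction with the Euclidean algorithm:
  137 = 3*37 + 26, so a_0 = 3.
  37 = 1*26 + 11, so a_1 = 1.
  26 = 2*11 + 4, so a_2 = 2.
  11 = 2*4 + 3, so a_3 = 2.
  4 = 1*3 + 1, so a_4 = 1.
  3 = 3*1 + 0, so a_5 = 3.
so x = [3; 1, 2, 2, 1, 3].
Convergents (p_i = a_i*p_{i-1} + p_{i-2}, q_i = a_i*q_{i-1} + q_{i-2} with p_{-2}=0, p_{-1}=1, q_{-2}=1, q_{-1}=0), until the denominator exceeds 14:
  i=0: a_0=3, p_0 = 3*1 + 0 = 3, q_0 = 3*0 + 1 = 1.
  i=1: a_1=1, p_1 = 1*3 + 1 = 4, q_1 = 1*1 + 0 = 1.
  i=2: a_2=2, p_2 = 2*4 + 3 = 11, q_2 = 2*1 + 1 = 3.
  i=3: a_3=2, p_3 = 2*11 + 4 = 26, q_3 = 2*3 + 1 = 7.
  i=4: a_4=1, p_4 = 1*26 + 11 = 37, q_4 = 1*7 + 3 = 10.
  i=5: a_5=3, p_5 = 3*37 + 26 = 137, q_5 = 3*10 + 7 = 37.
q_5 = 37 > 14, so the last convergent with denominator <= 14 is p_4/q_4 = 37/10.
The closest fraction with denominator <= 14 is either p_4/q_4 or the intermediate fraction (k*p_4 + p_3)/(k*q_4 + q_3) with the largest k >= 1 whose denominator stays <= 14; these approach x as k grows, and every other convergent or intermediate fraction in range is farther away.
Largest k: floor((14 - q_3)/q_4) = floor((14 - 7)/10) = 0.
Since k = 0, no intermediate fraction beyond p_4/q_4 has denominator <= 14, so the convergent 37/10 is the closest (its error is |137*10 - 37*37|/(37*10) = 1/370).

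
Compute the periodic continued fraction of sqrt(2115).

Write x_i = (sqrt(2115) + m_i)/d_i with (m_0, d_0) = (0, 1). a_0 = floor(sqrt(2115)) = 45, since 45^2 = 2025 <= 2115 < 2116 = 46^2.
Iterate m_{i+1} = d_i*a_i - m_i, d_{i+1} = (2115 - m_{i+1}^2)/d_i, a_{i+1} = floor((a_0 + m_{i+1})/d_{i+1}):
  m_1 = 1*45 - 0 = 45, d_1 = (2115 - 45^2)/1 = 90/1 = 90, a_1 = floor((45 + 45)/90) = 1.
  m_2 = 90*1 - 45 = 45, d_2 = (2115 - 45^2)/90 = 90/90 = 1, a_2 = floor((45 + 45)/1) = 90.
  m_3 = 1*90 - 45 = 45, d_3 = (2115 - 45^2)/1 = 90/1 = 90: (m_3, d_3) = (m_1, d_1) = (45, 90), so from here the quotients repeat a_1, a_2; the period length is 2.
Hence the expansion of sqrt(2115) is a_0 = 45 followed by the repeating block 1, 90 (period 2).

[45; (1, 90)]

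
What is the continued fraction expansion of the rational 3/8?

Run the Euclidean algorithm on 3 and 8; the successive quotients are the partial quotients a_0, a_1, ... (each step inverts the fractional part left over by the previous one):
  3 = 0*8 + 3, so a_0 = 0.
  8 = 2*3 + 2, so a_1 = 2.
  3 = 1*2 + 1, so a_2 = 1.
  2 = 2*1 + 0, so a_3 = 2.
The remainder reaches 0 after 4 divisions, so the expansion has 4 partial quotients, read off in order.

[0; 2, 1, 2]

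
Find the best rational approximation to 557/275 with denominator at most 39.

79/39

Expand x = 557/275 as a continued fraction with the Euclidean algorithm:
  557 = 2*275 + 7, so a_0 = 2.
  275 = 39*7 + 2, so a_1 = 39.
  7 = 3*2 + 1, so a_2 = 3.
  2 = 2*1 + 0, so a_3 = 2.
so x = [2; 39, 3, 2].
Convergents (p_i = a_i*p_{i-1} + p_{i-2}, q_i = a_i*q_{i-1} + q_{i-2} with p_{-2}=0, p_{-1}=1, q_{-2}=1, q_{-1}=0), until the denominator exceeds 39:
  i=0: a_0=2, p_0 = 2*1 + 0 = 2, q_0 = 2*0 + 1 = 1.
  i=1: a_1=39, p_1 = 39*2 + 1 = 79, q_1 = 39*1 + 0 = 39.
  i=2: a_2=3, p_2 = 3*79 + 2 = 239, q_2 = 3*39 + 1 = 118.
q_2 = 118 > 39, so the last convergent with denominator <= 39 is p_1/q_1 = 79/39.
The closest fraction with denominator <= 39 is either p_1/q_1 or the intermediate fraction (k*p_1 + p_0)/(k*q_1 + q_0) with the largest k >= 1 whose denominator stays <= 39; these approach x as k grows, and every other convergent or intermediate fraction in range is farther away.
Largest k: floor((39 - q_0)/q_1) = floor((39 - 1)/39) = 0.
Since k = 0, no intermediate fraction beyond p_1/q_1 has denominator <= 39, so the convergent 79/39 is the closest (its error is |557*39 - 79*275|/(275*39) = 2/10725).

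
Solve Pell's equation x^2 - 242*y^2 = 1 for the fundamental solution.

(x, y) = (19601, 1260)

First expand sqrt(242) as a continued fraction. With x_i = (sqrt(242) + m_i)/d_i and (m_0, d_0) = (0, 1): a_0 = floor(sqrt(242)) = 15, since 15^2 = 225 <= 242 < 256 = 16^2.
Iterate m_{i+1} = d_i*a_i - m_i, d_{i+1} = (242 - m_{i+1}^2)/d_i, a_{i+1} = floor((a_0 + m_{i+1})/d_{i+1}):
  m_1 = 1*15 - 0 = 15, d_1 = (242 - 15^2)/1 = 17/1 = 17, a_1 = floor((15 + 15)/17) = 1.
  m_2 = 17*1 - 15 = 2, d_2 = (242 - 2^2)/17 = 238/17 = 14, a_2 = floor((15 + 2)/14) = 1.
  m_3 = 14*1 - 2 = 12, d_3 = (242 - 12^2)/14 = 98/14 = 7, a_3 = floor((15 + 12)/7) = 3.
  m_4 = 7*3 - 12 = 9, d_4 = (242 - 9^2)/7 = 161/7 = 23, a_4 = floor((15 + 9)/23) = 1.
  m_5 = 23*1 - 9 = 14, d_5 = (242 - 14^2)/23 = 46/23 = 2, a_5 = floor((15 + 14)/2) = 14.
  m_6 = 2*14 - 14 = 14, d_6 = (242 - 14^2)/2 = 46/2 = 23, a_6 = floor((15 + 14)/23) = 1.
  m_7 = 23*1 - 14 = 9, d_7 = (242 - 9^2)/23 = 161/23 = 7, a_7 = floor((15 + 9)/7) = 3.
  m_8 = 7*3 - 9 = 12, d_8 = (242 - 12^2)/7 = 98/7 = 14, a_8 = floor((15 + 12)/14) = 1.
  m_9 = 14*1 - 12 = 2, d_9 = (242 - 2^2)/14 = 238/14 = 17, a_9 = floor((15 + 2)/17) = 1.
  m_10 = 17*1 - 2 = 15, d_10 = (242 - 15^2)/17 = 17/17 = 1, a_10 = floor((15 + 15)/1) = 30.
  m_11 = 1*30 - 15 = 15, d_11 = (242 - 15^2)/1 = 17/1 = 17: (m_11, d_11) = (m_1, d_1) = (15, 17), so from here the quotients repeat a_1, ..., a_10; the period length is 10.
So sqrt(242) = [15; (1, 1, 3, 1, 14, 1, 3, 1, 1, 30)] with period length k = 10.
k is even, so the fundamental solution of x^2 - 242y^2 = 1 is (p_{k-1}, q_{k-1}) = (p_9, q_9); compute convergents through index 9.
Convergents (p_i = a_i*p_{i-1} + p_{i-2}, q_i = a_i*q_{i-1} + q_{i-2} with p_{-2}=0, p_{-1}=1, q_{-2}=1, q_{-1}=0):
  i=0: a_0=15, p_0 = 15*1 + 0 = 15, q_0 = 15*0 + 1 = 1.
  i=1: a_1=1, p_1 = 1*15 + 1 = 16, q_1 = 1*1 + 0 = 1.
  i=2: a_2=1, p_2 = 1*16 + 15 = 31, q_2 = 1*1 + 1 = 2.
  i=3: a_3=3, p_3 = 3*31 + 16 = 109, q_3 = 3*2 + 1 = 7.
  i=4: a_4=1, p_4 = 1*109 + 31 = 140, q_4 = 1*7 + 2 = 9.
  i=5: a_5=14, p_5 = 14*140 + 109 = 2069, q_5 = 14*9 + 7 = 133.
  i=6: a_6=1, p_6 = 1*2069 + 140 = 2209, q_6 = 1*133 + 9 = 142.
  i=7: a_7=3, p_7 = 3*2209 + 2069 = 8696, q_7 = 3*142 + 133 = 559.
  i=8: a_8=1, p_8 = 1*8696 + 2209 = 10905, q_8 = 1*559 + 142 = 701.
  i=9: a_9=1, p_9 = 1*10905 + 8696 = 19601, q_9 = 1*701 + 559 = 1260.
Check: 19601^2 - 242*1260^2 = 384199201 - 384199200 = 1, so (x, y) = (19601, 1260) solves the equation, and by the theorem it is the least positive solution.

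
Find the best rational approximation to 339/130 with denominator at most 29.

73/28

Expand x = 339/130 as a continued fraction with the Euclidean algorithm:
  339 = 2*130 + 79, so a_0 = 2.
  130 = 1*79 + 51, so a_1 = 1.
  79 = 1*51 + 28, so a_2 = 1.
  51 = 1*28 + 23, so a_3 = 1.
  28 = 1*23 + 5, so a_4 = 1.
  23 = 4*5 + 3, so a_5 = 4.
  5 = 1*3 + 2, so a_6 = 1.
  3 = 1*2 + 1, so a_7 = 1.
  2 = 2*1 + 0, so a_8 = 2.
so x = [2; 1, 1, 1, 1, 4, 1, 1, 2].
Convergents (p_i = a_i*p_{i-1} + p_{i-2}, q_i = a_i*q_{i-1} + q_{i-2} with p_{-2}=0, p_{-1}=1, q_{-2}=1, q_{-1}=0), until the denominator exceeds 29:
  i=0: a_0=2, p_0 = 2*1 + 0 = 2, q_0 = 2*0 + 1 = 1.
  i=1: a_1=1, p_1 = 1*2 + 1 = 3, q_1 = 1*1 + 0 = 1.
  i=2: a_2=1, p_2 = 1*3 + 2 = 5, q_2 = 1*1 + 1 = 2.
  i=3: a_3=1, p_3 = 1*5 + 3 = 8, q_3 = 1*2 + 1 = 3.
  i=4: a_4=1, p_4 = 1*8 + 5 = 13, q_4 = 1*3 + 2 = 5.
  i=5: a_5=4, p_5 = 4*13 + 8 = 60, q_5 = 4*5 + 3 = 23.
  i=6: a_6=1, p_6 = 1*60 + 13 = 73, q_6 = 1*23 + 5 = 28.
  i=7: a_7=1, p_7 = 1*73 + 60 = 133, q_7 = 1*28 + 23 = 51.
q_7 = 51 > 29, so the last convergent with denominator <= 29 is p_6/q_6 = 73/28.
The closest fraction with denominator <= 29 is either p_6/q_6 or the intermediate fraction (k*p_6 + p_5)/(k*q_6 + q_5) with the largest k >= 1 whose denominator stays <= 29; these approach x as k grows, and every other convergent or intermediate fraction in range is farther away.
Largest k: floor((29 - q_5)/q_6) = floor((29 - 23)/28) = 0.
Since k = 0, no intermediate fraction beyond p_6/q_6 has denominator <= 29, so the convergent 73/28 is the closest (its error is |339*28 - 73*130|/(130*28) = 2/3640).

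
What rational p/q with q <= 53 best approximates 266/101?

Expand x = 266/101 as a continued fraction with the Euclidean algorithm:
  266 = 2*101 + 64, so a_0 = 2.
  101 = 1*64 + 37, so a_1 = 1.
  64 = 1*37 + 27, so a_2 = 1.
  37 = 1*27 + 10, so a_3 = 1.
  27 = 2*10 + 7, so a_4 = 2.
  10 = 1*7 + 3, so a_5 = 1.
  7 = 2*3 + 1, so a_6 = 2.
  3 = 3*1 + 0, so a_7 = 3.
so x = [2; 1, 1, 1, 2, 1, 2, 3].
Convergents (p_i = a_i*p_{i-1} + p_{i-2}, q_i = a_i*q_{i-1} + q_{i-2} with p_{-2}=0, p_{-1}=1, q_{-2}=1, q_{-1}=0), until the denominator exceeds 53:
  i=0: a_0=2, p_0 = 2*1 + 0 = 2, q_0 = 2*0 + 1 = 1.
  i=1: a_1=1, p_1 = 1*2 + 1 = 3, q_1 = 1*1 + 0 = 1.
  i=2: a_2=1, p_2 = 1*3 + 2 = 5, q_2 = 1*1 + 1 = 2.
  i=3: a_3=1, p_3 = 1*5 + 3 = 8, q_3 = 1*2 + 1 = 3.
  i=4: a_4=2, p_4 = 2*8 + 5 = 21, q_4 = 2*3 + 2 = 8.
  i=5: a_5=1, p_5 = 1*21 + 8 = 29, q_5 = 1*8 + 3 = 11.
  i=6: a_6=2, p_6 = 2*29 + 21 = 79, q_6 = 2*11 + 8 = 30.
  i=7: a_7=3, p_7 = 3*79 + 29 = 266, q_7 = 3*30 + 11 = 101.
q_7 = 101 > 53, so the last convergent with denominator <= 53 is p_6/q_6 = 79/30.
The closest fraction with denominator <= 53 is either p_6/q_6 or the intermediate fraction (k*p_6 + p_5)/(k*q_6 + q_5) with the largest k >= 1 whose denominator stays <= 53; these approach x as k grows, and every other convergent or intermediate fraction in range is farther away.
Largest k: floor((53 - q_5)/q_6) = floor((53 - 11)/30) = 1.
That gives (1*79 + 29)/(1*30 + 11) = 108/41.
Compare the errors: |x - 79/30| = |266*30 - 79*101|/(101*30) = 1/3030, and |x - 108/41| = |266*41 - 108*101|/(101*41) = 2/4141.
Cross-multiplying, 1*4141 = 4141 < 6060 = 2*3030, so 1/3030 is smaller: the convergent 79/30 is closer to x than 108/41.

79/30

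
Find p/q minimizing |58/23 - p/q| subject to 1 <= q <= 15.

Expand x = 58/23 as a continued fraction with the Euclidean algorithm:
  58 = 2*23 + 12, so a_0 = 2.
  23 = 1*12 + 11, so a_1 = 1.
  12 = 1*11 + 1, so a_2 = 1.
  11 = 11*1 + 0, so a_3 = 11.
so x = [2; 1, 1, 11].
Convergents (p_i = a_i*p_{i-1} + p_{i-2}, q_i = a_i*q_{i-1} + q_{i-2} with p_{-2}=0, p_{-1}=1, q_{-2}=1, q_{-1}=0), until the denominator exceeds 15:
  i=0: a_0=2, p_0 = 2*1 + 0 = 2, q_0 = 2*0 + 1 = 1.
  i=1: a_1=1, p_1 = 1*2 + 1 = 3, q_1 = 1*1 + 0 = 1.
  i=2: a_2=1, p_2 = 1*3 + 2 = 5, q_2 = 1*1 + 1 = 2.
  i=3: a_3=11, p_3 = 11*5 + 3 = 58, q_3 = 11*2 + 1 = 23.
q_3 = 23 > 15, so the last convergent with denominator <= 15 is p_2/q_2 = 5/2.
The closest fraction with denominator <= 15 is either p_2/q_2 or the intermediate fraction (k*p_2 + p_1)/(k*q_2 + q_1) with the largest k >= 1 whose denominator stays <= 15; these approach x as k grows, and every other convergent or intermediate fraction in range is farther away.
Largest k: floor((15 - q_1)/q_2) = floor((15 - 1)/2) = 7.
That gives (7*5 + 3)/(7*2 + 1) = 38/15.
Compare the errors: |x - 5/2| = |58*2 - 5*23|/(23*2) = 1/46, and |x - 38/15| = |58*15 - 38*23|/(23*15) = 4/345.
Cross-multiplying, 4*46 = 184 < 345 = 1*345, so 4/345 is smaller: the intermediate fraction 38/15 is closer to x than 5/2.

38/15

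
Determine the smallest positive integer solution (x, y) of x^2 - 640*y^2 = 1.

(x, y) = (1039681, 41097)

First expand sqrt(640) as a continued fraction. With x_i = (sqrt(640) + m_i)/d_i and (m_0, d_0) = (0, 1): a_0 = floor(sqrt(640)) = 25, since 25^2 = 625 <= 640 < 676 = 26^2.
Iterate m_{i+1} = d_i*a_i - m_i, d_{i+1} = (640 - m_{i+1}^2)/d_i, a_{i+1} = floor((a_0 + m_{i+1})/d_{i+1}):
  m_1 = 1*25 - 0 = 25, d_1 = (640 - 25^2)/1 = 15/1 = 15, a_1 = floor((25 + 25)/15) = 3.
  m_2 = 15*3 - 25 = 20, d_2 = (640 - 20^2)/15 = 240/15 = 16, a_2 = floor((25 + 20)/16) = 2.
  m_3 = 16*2 - 20 = 12, d_3 = (640 - 12^2)/16 = 496/16 = 31, a_3 = floor((25 + 12)/31) = 1.
  m_4 = 31*1 - 12 = 19, d_4 = (640 - 19^2)/31 = 279/31 = 9, a_4 = floor((25 + 19)/9) = 4.
  m_5 = 9*4 - 19 = 17, d_5 = (640 - 17^2)/9 = 351/9 = 39, a_5 = floor((25 + 17)/39) = 1.
  m_6 = 39*1 - 17 = 22, d_6 = (640 - 22^2)/39 = 156/39 = 4, a_6 = floor((25 + 22)/4) = 11.
  m_7 = 4*11 - 22 = 22, d_7 = (640 - 22^2)/4 = 156/4 = 39, a_7 = floor((25 + 22)/39) = 1.
  m_8 = 39*1 - 22 = 17, d_8 = (640 - 17^2)/39 = 351/39 = 9, a_8 = floor((25 + 17)/9) = 4.
  m_9 = 9*4 - 17 = 19, d_9 = (640 - 19^2)/9 = 279/9 = 31, a_9 = floor((25 + 19)/31) = 1.
  m_10 = 31*1 - 19 = 12, d_10 = (640 - 12^2)/31 = 496/31 = 16, a_10 = floor((25 + 12)/16) = 2.
  m_11 = 16*2 - 12 = 20, d_11 = (640 - 20^2)/16 = 240/16 = 15, a_11 = floor((25 + 20)/15) = 3.
  m_12 = 15*3 - 20 = 25, d_12 = (640 - 25^2)/15 = 15/15 = 1, a_12 = floor((25 + 25)/1) = 50.
  m_13 = 1*50 - 25 = 25, d_13 = (640 - 25^2)/1 = 15/1 = 15: (m_13, d_13) = (m_1, d_1) = (25, 15), so from here the quotients repeat a_1, ..., a_12; the period length is 12.
So sqrt(640) = [25; (3, 2, 1, 4, 1, 11, 1, 4, 1, 2, 3, 50)] with period length k = 12.
k is even, so the fundamental solution of x^2 - 640y^2 = 1 is (p_{k-1}, q_{k-1}) = (p_11, q_11); compute convergents through index 11.
Convergents (p_i = a_i*p_{i-1} + p_{i-2}, q_i = a_i*q_{i-1} + q_{i-2} with p_{-2}=0, p_{-1}=1, q_{-2}=1, q_{-1}=0):
  i=0: a_0=25, p_0 = 25*1 + 0 = 25, q_0 = 25*0 + 1 = 1.
  i=1: a_1=3, p_1 = 3*25 + 1 = 76, q_1 = 3*1 + 0 = 3.
  i=2: a_2=2, p_2 = 2*76 + 25 = 177, q_2 = 2*3 + 1 = 7.
  i=3: a_3=1, p_3 = 1*177 + 76 = 253, q_3 = 1*7 + 3 = 10.
  i=4: a_4=4, p_4 = 4*253 + 177 = 1189, q_4 = 4*10 + 7 = 47.
  i=5: a_5=1, p_5 = 1*1189 + 253 = 1442, q_5 = 1*47 + 10 = 57.
  i=6: a_6=11, p_6 = 11*1442 + 1189 = 17051, q_6 = 11*57 + 47 = 674.
  i=7: a_7=1, p_7 = 1*17051 + 1442 = 18493, q_7 = 1*674 + 57 = 731.
  i=8: a_8=4, p_8 = 4*18493 + 17051 = 91023, q_8 = 4*731 + 674 = 3598.
  i=9: a_9=1, p_9 = 1*91023 + 18493 = 109516, q_9 = 1*3598 + 731 = 4329.
  i=10: a_10=2, p_10 = 2*109516 + 91023 = 310055, q_10 = 2*4329 + 3598 = 12256.
  i=11: a_11=3, p_11 = 3*310055 + 109516 = 1039681, q_11 = 3*12256 + 4329 = 41097.
Check: 1039681^2 - 640*41097^2 = 1080936581761 - 1080936581760 = 1, so (x, y) = (1039681, 41097) solves the equation, and by the theorem it is the least positive solution.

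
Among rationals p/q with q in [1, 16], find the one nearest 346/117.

Expand x = 346/117 as a continued fraction with the Euclidean algorithm:
  346 = 2*117 + 112, so a_0 = 2.
  117 = 1*112 + 5, so a_1 = 1.
  112 = 22*5 + 2, so a_2 = 22.
  5 = 2*2 + 1, so a_3 = 2.
  2 = 2*1 + 0, so a_4 = 2.
so x = [2; 1, 22, 2, 2].
Convergents (p_i = a_i*p_{i-1} + p_{i-2}, q_i = a_i*q_{i-1} + q_{i-2} with p_{-2}=0, p_{-1}=1, q_{-2}=1, q_{-1}=0), until the denominator exceeds 16:
  i=0: a_0=2, p_0 = 2*1 + 0 = 2, q_0 = 2*0 + 1 = 1.
  i=1: a_1=1, p_1 = 1*2 + 1 = 3, q_1 = 1*1 + 0 = 1.
  i=2: a_2=22, p_2 = 22*3 + 2 = 68, q_2 = 22*1 + 1 = 23.
q_2 = 23 > 16, so the last convergent with denominator <= 16 is p_1/q_1 = 3/1.
The closest fraction with denominator <= 16 is either p_1/q_1 or the intermediate fraction (k*p_1 + p_0)/(k*q_1 + q_0) with the largest k >= 1 whose denominator stays <= 16; these approach x as k grows, and every other convergent or intermediate fraction in range is farther away.
Largest k: floor((16 - q_0)/q_1) = floor((16 - 1)/1) = 15.
That gives (15*3 + 2)/(15*1 + 1) = 47/16.
Compare the errors: |x - 3/1| = |346*1 - 3*117|/(117*1) = 5/117, and |x - 47/16| = |346*16 - 47*117|/(117*16) = 37/1872.
Cross-multiplying, 37*117 = 4329 < 9360 = 5*1872, so 37/1872 is smaller: the intermediate fraction 47/16 is closer to x than 3/1.

47/16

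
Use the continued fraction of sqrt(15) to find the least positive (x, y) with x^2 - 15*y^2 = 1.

(x, y) = (4, 1)

First expand sqrt(15) as a continued fraction. With x_i = (sqrt(15) + m_i)/d_i and (m_0, d_0) = (0, 1): a_0 = floor(sqrt(15)) = 3, since 3^2 = 9 <= 15 < 16 = 4^2.
Iterate m_{i+1} = d_i*a_i - m_i, d_{i+1} = (15 - m_{i+1}^2)/d_i, a_{i+1} = floor((a_0 + m_{i+1})/d_{i+1}):
  m_1 = 1*3 - 0 = 3, d_1 = (15 - 3^2)/1 = 6/1 = 6, a_1 = floor((3 + 3)/6) = 1.
  m_2 = 6*1 - 3 = 3, d_2 = (15 - 3^2)/6 = 6/6 = 1, a_2 = floor((3 + 3)/1) = 6.
  m_3 = 1*6 - 3 = 3, d_3 = (15 - 3^2)/1 = 6/1 = 6: (m_3, d_3) = (m_1, d_1) = (3, 6), so from here the quotients repeat a_1, a_2; the period length is 2.
So sqrt(15) = [3; (1, 6)] with period length k = 2.
k is even, so the fundamental solution of x^2 - 15y^2 = 1 is (p_{k-1}, q_{k-1}) = (p_1, q_1); compute convergents through index 1.
Convergents (p_i = a_i*p_{i-1} + p_{i-2}, q_i = a_i*q_{i-1} + q_{i-2} with p_{-2}=0, p_{-1}=1, q_{-2}=1, q_{-1}=0):
  i=0: a_0=3, p_0 = 3*1 + 0 = 3, q_0 = 3*0 + 1 = 1.
  i=1: a_1=1, p_1 = 1*3 + 1 = 4, q_1 = 1*1 + 0 = 1.
Check: 4^2 - 15*1^2 = 16 - 15 = 1, so (x, y) = (4, 1) solves the equation, and by the theorem it is the least positive solution.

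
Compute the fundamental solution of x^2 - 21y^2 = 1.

First expand sqrt(21) as a continued fraction. With x_i = (sqrt(21) + m_i)/d_i and (m_0, d_0) = (0, 1): a_0 = floor(sqrt(21)) = 4, since 4^2 = 16 <= 21 < 25 = 5^2.
Iterate m_{i+1} = d_i*a_i - m_i, d_{i+1} = (21 - m_{i+1}^2)/d_i, a_{i+1} = floor((a_0 + m_{i+1})/d_{i+1}):
  m_1 = 1*4 - 0 = 4, d_1 = (21 - 4^2)/1 = 5/1 = 5, a_1 = floor((4 + 4)/5) = 1.
  m_2 = 5*1 - 4 = 1, d_2 = (21 - 1^2)/5 = 20/5 = 4, a_2 = floor((4 + 1)/4) = 1.
  m_3 = 4*1 - 1 = 3, d_3 = (21 - 3^2)/4 = 12/4 = 3, a_3 = floor((4 + 3)/3) = 2.
  m_4 = 3*2 - 3 = 3, d_4 = (21 - 3^2)/3 = 12/3 = 4, a_4 = floor((4 + 3)/4) = 1.
  m_5 = 4*1 - 3 = 1, d_5 = (21 - 1^2)/4 = 20/4 = 5, a_5 = floor((4 + 1)/5) = 1.
  m_6 = 5*1 - 1 = 4, d_6 = (21 - 4^2)/5 = 5/5 = 1, a_6 = floor((4 + 4)/1) = 8.
  m_7 = 1*8 - 4 = 4, d_7 = (21 - 4^2)/1 = 5/1 = 5: (m_7, d_7) = (m_1, d_1) = (4, 5), so from here the quotients repeat a_1, ..., a_6; the period length is 6.
So sqrt(21) = [4; (1, 1, 2, 1, 1, 8)] with period length k = 6.
k is even, so the fundamental solution of x^2 - 21y^2 = 1 is (p_{k-1}, q_{k-1}) = (p_5, q_5); compute convergents through index 5.
Convergents (p_i = a_i*p_{i-1} + p_{i-2}, q_i = a_i*q_{i-1} + q_{i-2} with p_{-2}=0, p_{-1}=1, q_{-2}=1, q_{-1}=0):
  i=0: a_0=4, p_0 = 4*1 + 0 = 4, q_0 = 4*0 + 1 = 1.
  i=1: a_1=1, p_1 = 1*4 + 1 = 5, q_1 = 1*1 + 0 = 1.
  i=2: a_2=1, p_2 = 1*5 + 4 = 9, q_2 = 1*1 + 1 = 2.
  i=3: a_3=2, p_3 = 2*9 + 5 = 23, q_3 = 2*2 + 1 = 5.
  i=4: a_4=1, p_4 = 1*23 + 9 = 32, q_4 = 1*5 + 2 = 7.
  i=5: a_5=1, p_5 = 1*32 + 23 = 55, q_5 = 1*7 + 5 = 12.
Check: 55^2 - 21*12^2 = 3025 - 3024 = 1, so (x, y) = (55, 12) solves the equation, and by the theorem it is the least positive solution.

(x, y) = (55, 12)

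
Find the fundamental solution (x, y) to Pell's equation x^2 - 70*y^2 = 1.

(x, y) = (251, 30)

First expand sqrt(70) as a continued fraction. With x_i = (sqrt(70) + m_i)/d_i and (m_0, d_0) = (0, 1): a_0 = floor(sqrt(70)) = 8, since 8^2 = 64 <= 70 < 81 = 9^2.
Iterate m_{i+1} = d_i*a_i - m_i, d_{i+1} = (70 - m_{i+1}^2)/d_i, a_{i+1} = floor((a_0 + m_{i+1})/d_{i+1}):
  m_1 = 1*8 - 0 = 8, d_1 = (70 - 8^2)/1 = 6/1 = 6, a_1 = floor((8 + 8)/6) = 2.
  m_2 = 6*2 - 8 = 4, d_2 = (70 - 4^2)/6 = 54/6 = 9, a_2 = floor((8 + 4)/9) = 1.
  m_3 = 9*1 - 4 = 5, d_3 = (70 - 5^2)/9 = 45/9 = 5, a_3 = floor((8 + 5)/5) = 2.
  m_4 = 5*2 - 5 = 5, d_4 = (70 - 5^2)/5 = 45/5 = 9, a_4 = floor((8 + 5)/9) = 1.
  m_5 = 9*1 - 5 = 4, d_5 = (70 - 4^2)/9 = 54/9 = 6, a_5 = floor((8 + 4)/6) = 2.
  m_6 = 6*2 - 4 = 8, d_6 = (70 - 8^2)/6 = 6/6 = 1, a_6 = floor((8 + 8)/1) = 16.
  m_7 = 1*16 - 8 = 8, d_7 = (70 - 8^2)/1 = 6/1 = 6: (m_7, d_7) = (m_1, d_1) = (8, 6), so from here the quotients repeat a_1, ..., a_6; the period length is 6.
So sqrt(70) = [8; (2, 1, 2, 1, 2, 16)] with period length k = 6.
k is even, so the fundamental solution of x^2 - 70y^2 = 1 is (p_{k-1}, q_{k-1}) = (p_5, q_5); compute convergents through index 5.
Convergents (p_i = a_i*p_{i-1} + p_{i-2}, q_i = a_i*q_{i-1} + q_{i-2} with p_{-2}=0, p_{-1}=1, q_{-2}=1, q_{-1}=0):
  i=0: a_0=8, p_0 = 8*1 + 0 = 8, q_0 = 8*0 + 1 = 1.
  i=1: a_1=2, p_1 = 2*8 + 1 = 17, q_1 = 2*1 + 0 = 2.
  i=2: a_2=1, p_2 = 1*17 + 8 = 25, q_2 = 1*2 + 1 = 3.
  i=3: a_3=2, p_3 = 2*25 + 17 = 67, q_3 = 2*3 + 2 = 8.
  i=4: a_4=1, p_4 = 1*67 + 25 = 92, q_4 = 1*8 + 3 = 11.
  i=5: a_5=2, p_5 = 2*92 + 67 = 251, q_5 = 2*11 + 8 = 30.
Check: 251^2 - 70*30^2 = 63001 - 63000 = 1, so (x, y) = (251, 30) solves the equation, and by the theorem it is the least positive solution.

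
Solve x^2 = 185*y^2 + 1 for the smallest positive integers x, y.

First expand sqrt(185) as a continued fraction. With x_i = (sqrt(185) + m_i)/d_i and (m_0, d_0) = (0, 1): a_0 = floor(sqrt(185)) = 13, since 13^2 = 169 <= 185 < 196 = 14^2.
Iterate m_{i+1} = d_i*a_i - m_i, d_{i+1} = (185 - m_{i+1}^2)/d_i, a_{i+1} = floor((a_0 + m_{i+1})/d_{i+1}):
  m_1 = 1*13 - 0 = 13, d_1 = (185 - 13^2)/1 = 16/1 = 16, a_1 = floor((13 + 13)/16) = 1.
  m_2 = 16*1 - 13 = 3, d_2 = (185 - 3^2)/16 = 176/16 = 11, a_2 = floor((13 + 3)/11) = 1.
  m_3 = 11*1 - 3 = 8, d_3 = (185 - 8^2)/11 = 121/11 = 11, a_3 = floor((13 + 8)/11) = 1.
  m_4 = 11*1 - 8 = 3, d_4 = (185 - 3^2)/11 = 176/11 = 16, a_4 = floor((13 + 3)/16) = 1.
  m_5 = 16*1 - 3 = 13, d_5 = (185 - 13^2)/16 = 16/16 = 1, a_5 = floor((13 + 13)/1) = 26.
  m_6 = 1*26 - 13 = 13, d_6 = (185 - 13^2)/1 = 16/1 = 16: (m_6, d_6) = (m_1, d_1) = (13, 16), so from here the quotients repeat a_1, ..., a_5; the period length is 5.
So sqrt(185) = [13; (1, 1, 1, 1, 26)] with period length k = 5.
k is odd, so (p_{k-1}, q_{k-1}) only solves x^2 - 185y^2 = -1 and the fundamental solution of x^2 - 185y^2 = 1 is (p_{2k-1}, q_{2k-1}) = (p_9, q_9); compute convergents through index 9, running through the period twice.
Convergents (p_i = a_i*p_{i-1} + p_{i-2}, q_i = a_i*q_{i-1} + q_{i-2} with p_{-2}=0, p_{-1}=1, q_{-2}=1, q_{-1}=0):
  i=0: a_0=13, p_0 = 13*1 + 0 = 13, q_0 = 13*0 + 1 = 1.
  i=1: a_1=1, p_1 = 1*13 + 1 = 14, q_1 = 1*1 + 0 = 1.
  i=2: a_2=1, p_2 = 1*14 + 13 = 27, q_2 = 1*1 + 1 = 2.
  i=3: a_3=1, p_3 = 1*27 + 14 = 41, q_3 = 1*2 + 1 = 3.
  i=4: a_4=1, p_4 = 1*41 + 27 = 68, q_4 = 1*3 + 2 = 5.
  i=5: a_5=26, p_5 = 26*68 + 41 = 1809, q_5 = 26*5 + 3 = 133.
  i=6: a_6=1, p_6 = 1*1809 + 68 = 1877, q_6 = 1*133 + 5 = 138.
  i=7: a_7=1, p_7 = 1*1877 + 1809 = 3686, q_7 = 1*138 + 133 = 271.
  i=8: a_8=1, p_8 = 1*3686 + 1877 = 5563, q_8 = 1*271 + 138 = 409.
  i=9: a_9=1, p_9 = 1*5563 + 3686 = 9249, q_9 = 1*409 + 271 = 680.
Indeed p_4^2 - 185*q_4^2 = 4624 - 4625 = -1, not +1.
Check: 9249^2 - 185*680^2 = 85544001 - 85544000 = 1, so (x, y) = (9249, 680) solves the equation, and by the theorem it is the least positive solution.

(x, y) = (9249, 680)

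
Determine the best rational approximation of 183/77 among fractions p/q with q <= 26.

Expand x = 183/77 as a continued fraction with the Euclidean algorithm:
  183 = 2*77 + 29, so a_0 = 2.
  77 = 2*29 + 19, so a_1 = 2.
  29 = 1*19 + 10, so a_2 = 1.
  19 = 1*10 + 9, so a_3 = 1.
  10 = 1*9 + 1, so a_4 = 1.
  9 = 9*1 + 0, so a_5 = 9.
so x = [2; 2, 1, 1, 1, 9].
Convergents (p_i = a_i*p_{i-1} + p_{i-2}, q_i = a_i*q_{i-1} + q_{i-2} with p_{-2}=0, p_{-1}=1, q_{-2}=1, q_{-1}=0), until the denominator exceeds 26:
  i=0: a_0=2, p_0 = 2*1 + 0 = 2, q_0 = 2*0 + 1 = 1.
  i=1: a_1=2, p_1 = 2*2 + 1 = 5, q_1 = 2*1 + 0 = 2.
  i=2: a_2=1, p_2 = 1*5 + 2 = 7, q_2 = 1*2 + 1 = 3.
  i=3: a_3=1, p_3 = 1*7 + 5 = 12, q_3 = 1*3 + 2 = 5.
  i=4: a_4=1, p_4 = 1*12 + 7 = 19, q_4 = 1*5 + 3 = 8.
  i=5: a_5=9, p_5 = 9*19 + 12 = 183, q_5 = 9*8 + 5 = 77.
q_5 = 77 > 26, so the last convergent with denominator <= 26 is p_4/q_4 = 19/8.
The closest fraction with denominator <= 26 is either p_4/q_4 or the intermediate fraction (k*p_4 + p_3)/(k*q_4 + q_3) with the largest k >= 1 whose denominator stays <= 26; these approach x as k grows, and every other convergent or intermediate fraction in range is farther away.
Largest k: floor((26 - q_3)/q_4) = floor((26 - 5)/8) = 2.
That gives (2*19 + 12)/(2*8 + 5) = 50/21.
Compare the errors: |x - 19/8| = |183*8 - 19*77|/(77*8) = 1/616, and |x - 50/21| = |183*21 - 50*77|/(77*21) = 7/1617.
Cross-multiplying, 1*1617 = 1617 < 4312 = 7*616, so 1/616 is smaller: the convergent 19/8 is closer to x than 50/21.

19/8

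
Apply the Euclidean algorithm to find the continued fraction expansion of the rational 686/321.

[2; 7, 3, 2, 1, 1, 2]

Run the Euclidean algorithm on 686 and 321; the successive quotients are the partial quotients a_0, a_1, ... (each step inverts the fractional part left over by the previous one):
  686 = 2*321 + 44, so a_0 = 2.
  321 = 7*44 + 13, so a_1 = 7.
  44 = 3*13 + 5, so a_2 = 3.
  13 = 2*5 + 3, so a_3 = 2.
  5 = 1*3 + 2, so a_4 = 1.
  3 = 1*2 + 1, so a_5 = 1.
  2 = 2*1 + 0, so a_6 = 2.
The remainder reaches 0 after 7 divisions, so the expansion has 7 partial quotients, read off in order.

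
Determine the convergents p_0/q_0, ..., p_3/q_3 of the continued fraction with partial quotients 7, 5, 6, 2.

Using the convergent recurrence p_i = a_i*p_{i-1} + p_{i-2}, q_i = a_i*q_{i-1} + q_{i-2} with p_{-2}=0, p_{-1}=1, q_{-2}=1, q_{-1}=0:
  i=0: a_0=7, p_0 = 7*1 + 0 = 7, q_0 = 7*0 + 1 = 1.
  i=1: a_1=5, p_1 = 5*7 + 1 = 36, q_1 = 5*1 + 0 = 5.
  i=2: a_2=6, p_2 = 6*36 + 7 = 223, q_2 = 6*5 + 1 = 31.
  i=3: a_3=2, p_3 = 2*223 + 36 = 482, q_3 = 2*31 + 5 = 67.

7/1, 36/5, 223/31, 482/67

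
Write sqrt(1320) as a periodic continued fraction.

[36; (3, 72)]

Write x_i = (sqrt(1320) + m_i)/d_i with (m_0, d_0) = (0, 1). a_0 = floor(sqrt(1320)) = 36, since 36^2 = 1296 <= 1320 < 1369 = 37^2.
Iterate m_{i+1} = d_i*a_i - m_i, d_{i+1} = (1320 - m_{i+1}^2)/d_i, a_{i+1} = floor((a_0 + m_{i+1})/d_{i+1}):
  m_1 = 1*36 - 0 = 36, d_1 = (1320 - 36^2)/1 = 24/1 = 24, a_1 = floor((36 + 36)/24) = 3.
  m_2 = 24*3 - 36 = 36, d_2 = (1320 - 36^2)/24 = 24/24 = 1, a_2 = floor((36 + 36)/1) = 72.
  m_3 = 1*72 - 36 = 36, d_3 = (1320 - 36^2)/1 = 24/1 = 24: (m_3, d_3) = (m_1, d_1) = (36, 24), so from here the quotients repeat a_1, a_2; the period length is 2.
Hence the expansion of sqrt(1320) is a_0 = 36 followed by the repeating block 3, 72 (period 2).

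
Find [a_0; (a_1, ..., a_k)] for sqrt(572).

[23; (1, 10, 1, 46)]

Write x_i = (sqrt(572) + m_i)/d_i with (m_0, d_0) = (0, 1). a_0 = floor(sqrt(572)) = 23, since 23^2 = 529 <= 572 < 576 = 24^2.
Iterate m_{i+1} = d_i*a_i - m_i, d_{i+1} = (572 - m_{i+1}^2)/d_i, a_{i+1} = floor((a_0 + m_{i+1})/d_{i+1}):
  m_1 = 1*23 - 0 = 23, d_1 = (572 - 23^2)/1 = 43/1 = 43, a_1 = floor((23 + 23)/43) = 1.
  m_2 = 43*1 - 23 = 20, d_2 = (572 - 20^2)/43 = 172/43 = 4, a_2 = floor((23 + 20)/4) = 10.
  m_3 = 4*10 - 20 = 20, d_3 = (572 - 20^2)/4 = 172/4 = 43, a_3 = floor((23 + 20)/43) = 1.
  m_4 = 43*1 - 20 = 23, d_4 = (572 - 23^2)/43 = 43/43 = 1, a_4 = floor((23 + 23)/1) = 46.
  m_5 = 1*46 - 23 = 23, d_5 = (572 - 23^2)/1 = 43/1 = 43: (m_5, d_5) = (m_1, d_1) = (23, 43), so from here the quotients repeat a_1, ..., a_4; the period length is 4.
Hence the expansion of sqrt(572) is a_0 = 23 followed by the repeating block 1, 10, 1, 46 (period 4).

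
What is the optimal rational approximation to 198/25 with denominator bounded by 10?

79/10

Expand x = 198/25 as a continued fraction with the Euclidean algorithm:
  198 = 7*25 + 23, so a_0 = 7.
  25 = 1*23 + 2, so a_1 = 1.
  23 = 11*2 + 1, so a_2 = 11.
  2 = 2*1 + 0, so a_3 = 2.
so x = [7; 1, 11, 2].
Convergents (p_i = a_i*p_{i-1} + p_{i-2}, q_i = a_i*q_{i-1} + q_{i-2} with p_{-2}=0, p_{-1}=1, q_{-2}=1, q_{-1}=0), until the denominator exceeds 10:
  i=0: a_0=7, p_0 = 7*1 + 0 = 7, q_0 = 7*0 + 1 = 1.
  i=1: a_1=1, p_1 = 1*7 + 1 = 8, q_1 = 1*1 + 0 = 1.
  i=2: a_2=11, p_2 = 11*8 + 7 = 95, q_2 = 11*1 + 1 = 12.
q_2 = 12 > 10, so the last convergent with denominator <= 10 is p_1/q_1 = 8/1.
The closest fraction with denominator <= 10 is either p_1/q_1 or the intermediate fraction (k*p_1 + p_0)/(k*q_1 + q_0) with the largest k >= 1 whose denominator stays <= 10; these approach x as k grows, and every other convergent or intermediate fraction in range is farther away.
Largest k: floor((10 - q_0)/q_1) = floor((10 - 1)/1) = 9.
That gives (9*8 + 7)/(9*1 + 1) = 79/10.
Compare the errors: |x - 8/1| = |198*1 - 8*25|/(25*1) = 2/25, and |x - 79/10| = |198*10 - 79*25|/(25*10) = 5/250.
Cross-multiplying, 5*25 = 125 < 500 = 2*250, so 5/250 is smaller: the intermediate fraction 79/10 is closer to x than 8/1.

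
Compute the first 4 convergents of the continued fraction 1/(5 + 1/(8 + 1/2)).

Using the convergent recurrence p_i = a_i*p_{i-1} + p_{i-2}, q_i = a_i*q_{i-1} + q_{i-2} with p_{-2}=0, p_{-1}=1, q_{-2}=1, q_{-1}=0:
  i=0: a_0=0, p_0 = 0*1 + 0 = 0, q_0 = 0*0 + 1 = 1.
  i=1: a_1=5, p_1 = 5*0 + 1 = 1, q_1 = 5*1 + 0 = 5.
  i=2: a_2=8, p_2 = 8*1 + 0 = 8, q_2 = 8*5 + 1 = 41.
  i=3: a_3=2, p_3 = 2*8 + 1 = 17, q_3 = 2*41 + 5 = 87.

0/1, 1/5, 8/41, 17/87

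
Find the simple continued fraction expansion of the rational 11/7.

[1; 1, 1, 3]

Run the Euclidean algorithm on 11 and 7; the successive quotients are the partial quotients a_0, a_1, ... (each step inverts the fractional part left over by the previous one):
  11 = 1*7 + 4, so a_0 = 1.
  7 = 1*4 + 3, so a_1 = 1.
  4 = 1*3 + 1, so a_2 = 1.
  3 = 3*1 + 0, so a_3 = 3.
The remainder reaches 0 after 4 divisions, so the expansion has 4 partial quotients, read off in order.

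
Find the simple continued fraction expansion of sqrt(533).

[23; (11, 1, 1, 11, 46)]

Write x_i = (sqrt(533) + m_i)/d_i with (m_0, d_0) = (0, 1). a_0 = floor(sqrt(533)) = 23, since 23^2 = 529 <= 533 < 576 = 24^2.
Iterate m_{i+1} = d_i*a_i - m_i, d_{i+1} = (533 - m_{i+1}^2)/d_i, a_{i+1} = floor((a_0 + m_{i+1})/d_{i+1}):
  m_1 = 1*23 - 0 = 23, d_1 = (533 - 23^2)/1 = 4/1 = 4, a_1 = floor((23 + 23)/4) = 11.
  m_2 = 4*11 - 23 = 21, d_2 = (533 - 21^2)/4 = 92/4 = 23, a_2 = floor((23 + 21)/23) = 1.
  m_3 = 23*1 - 21 = 2, d_3 = (533 - 2^2)/23 = 529/23 = 23, a_3 = floor((23 + 2)/23) = 1.
  m_4 = 23*1 - 2 = 21, d_4 = (533 - 21^2)/23 = 92/23 = 4, a_4 = floor((23 + 21)/4) = 11.
  m_5 = 4*11 - 21 = 23, d_5 = (533 - 23^2)/4 = 4/4 = 1, a_5 = floor((23 + 23)/1) = 46.
  m_6 = 1*46 - 23 = 23, d_6 = (533 - 23^2)/1 = 4/1 = 4: (m_6, d_6) = (m_1, d_1) = (23, 4), so from here the quotients repeat a_1, ..., a_5; the period length is 5.
Hence the expansion of sqrt(533) is a_0 = 23 followed by the repeating block 11, 1, 1, 11, 46 (period 5).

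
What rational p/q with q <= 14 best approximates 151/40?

34/9

Expand x = 151/40 as a continued fraction with the Euclidean algorithm:
  151 = 3*40 + 31, so a_0 = 3.
  40 = 1*31 + 9, so a_1 = 1.
  31 = 3*9 + 4, so a_2 = 3.
  9 = 2*4 + 1, so a_3 = 2.
  4 = 4*1 + 0, so a_4 = 4.
so x = [3; 1, 3, 2, 4].
Convergents (p_i = a_i*p_{i-1} + p_{i-2}, q_i = a_i*q_{i-1} + q_{i-2} with p_{-2}=0, p_{-1}=1, q_{-2}=1, q_{-1}=0), until the denominator exceeds 14:
  i=0: a_0=3, p_0 = 3*1 + 0 = 3, q_0 = 3*0 + 1 = 1.
  i=1: a_1=1, p_1 = 1*3 + 1 = 4, q_1 = 1*1 + 0 = 1.
  i=2: a_2=3, p_2 = 3*4 + 3 = 15, q_2 = 3*1 + 1 = 4.
  i=3: a_3=2, p_3 = 2*15 + 4 = 34, q_3 = 2*4 + 1 = 9.
  i=4: a_4=4, p_4 = 4*34 + 15 = 151, q_4 = 4*9 + 4 = 40.
q_4 = 40 > 14, so the last convergent with denominator <= 14 is p_3/q_3 = 34/9.
The closest fraction with denominator <= 14 is either p_3/q_3 or the intermediate fraction (k*p_3 + p_2)/(k*q_3 + q_2) with the largest k >= 1 whose denominator stays <= 14; these approach x as k grows, and every other convergent or intermediate fraction in range is farther away.
Largest k: floor((14 - q_2)/q_3) = floor((14 - 4)/9) = 1.
That gives (1*34 + 15)/(1*9 + 4) = 49/13.
Compare the errors: |x - 34/9| = |151*9 - 34*40|/(40*9) = 1/360, and |x - 49/13| = |151*13 - 49*40|/(40*13) = 3/520.
Cross-multiplying, 1*520 = 520 < 1080 = 3*360, so 1/360 is smaller: the convergent 34/9 is closer to x than 49/13.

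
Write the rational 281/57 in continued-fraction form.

[4; 1, 13, 4]

Run the Euclidean algorithm on 281 and 57; the successive quotients are the partial quotients a_0, a_1, ... (each step inverts the fractional part left over by the previous one):
  281 = 4*57 + 53, so a_0 = 4.
  57 = 1*53 + 4, so a_1 = 1.
  53 = 13*4 + 1, so a_2 = 13.
  4 = 4*1 + 0, so a_3 = 4.
The remainder reaches 0 after 4 divisions, so the expansion has 4 partial quotients, read off in order.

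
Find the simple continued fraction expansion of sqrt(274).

Write x_i = (sqrt(274) + m_i)/d_i with (m_0, d_0) = (0, 1). a_0 = floor(sqrt(274)) = 16, since 16^2 = 256 <= 274 < 289 = 17^2.
Iterate m_{i+1} = d_i*a_i - m_i, d_{i+1} = (274 - m_{i+1}^2)/d_i, a_{i+1} = floor((a_0 + m_{i+1})/d_{i+1}):
  m_1 = 1*16 - 0 = 16, d_1 = (274 - 16^2)/1 = 18/1 = 18, a_1 = floor((16 + 16)/18) = 1.
  m_2 = 18*1 - 16 = 2, d_2 = (274 - 2^2)/18 = 270/18 = 15, a_2 = floor((16 + 2)/15) = 1.
  m_3 = 15*1 - 2 = 13, d_3 = (274 - 13^2)/15 = 105/15 = 7, a_3 = floor((16 + 13)/7) = 4.
  m_4 = 7*4 - 13 = 15, d_4 = (274 - 15^2)/7 = 49/7 = 7, a_4 = floor((16 + 15)/7) = 4.
  m_5 = 7*4 - 15 = 13, d_5 = (274 - 13^2)/7 = 105/7 = 15, a_5 = floor((16 + 13)/15) = 1.
  m_6 = 15*1 - 13 = 2, d_6 = (274 - 2^2)/15 = 270/15 = 18, a_6 = floor((16 + 2)/18) = 1.
  m_7 = 18*1 - 2 = 16, d_7 = (274 - 16^2)/18 = 18/18 = 1, a_7 = floor((16 + 16)/1) = 32.
  m_8 = 1*32 - 16 = 16, d_8 = (274 - 16^2)/1 = 18/1 = 18: (m_8, d_8) = (m_1, d_1) = (16, 18), so from here the quotients repeat a_1, ..., a_7; the period length is 7.
Hence the expansion of sqrt(274) is a_0 = 16 followed by the repeating block 1, 1, 4, 4, 1, 1, 32 (period 7).

[16; (1, 1, 4, 4, 1, 1, 32)]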